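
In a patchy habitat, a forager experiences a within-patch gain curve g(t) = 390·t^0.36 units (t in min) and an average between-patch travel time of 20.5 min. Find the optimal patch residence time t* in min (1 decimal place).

11.5 min

Maximise g(t)/(T+t): set derivative to zero → g'(t)(T+t) = g(t).
g'(t) = 0.36·390·t^-0.64. Setting 0.36·390·t^-0.64 = 390·t^0.36/(20.5+t) gives 0.36(20.5+t) = t, so 0.64·t = 0.36×20.5.
t* = 0.36×20.5/0.64 = 11.53 min.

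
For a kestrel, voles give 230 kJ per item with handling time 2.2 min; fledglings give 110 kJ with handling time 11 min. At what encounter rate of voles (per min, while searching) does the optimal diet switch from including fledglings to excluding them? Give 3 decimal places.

At the threshold, the rate on voles alone equals the profitability of fledglings: λ·230/(1 + λ·2.2) = 110/11 = 10.
Rearranging, λ(230 − 10×2.2) = 10, so λ = 10/208 = 0.04808 per min.

0.048 per min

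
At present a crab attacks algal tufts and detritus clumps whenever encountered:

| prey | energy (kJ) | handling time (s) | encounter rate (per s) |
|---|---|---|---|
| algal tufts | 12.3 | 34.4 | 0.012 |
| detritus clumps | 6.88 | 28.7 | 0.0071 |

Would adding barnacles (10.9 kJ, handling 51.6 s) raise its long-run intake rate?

Current rate: (0.012×12.3 + 0.0071×6.88)/(1 + 0.012×34.4 + 0.0071×28.7) = 0.1215 kJ/s.
barnacles: E/h = 10.9/51.6 = 0.2112 kJ/s.
0.2112 > 0.1215, so adding barnacles raises the average — include it.

Yes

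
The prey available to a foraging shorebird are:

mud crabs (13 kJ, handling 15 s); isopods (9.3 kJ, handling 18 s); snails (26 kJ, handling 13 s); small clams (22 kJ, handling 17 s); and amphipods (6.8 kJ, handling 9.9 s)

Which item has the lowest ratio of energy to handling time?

isopods

In descending order of E/h:
snails: 26/13 = 2 kJ/s
small clams: 22/17 = 1.29 kJ/s
mud crabs: 13/15 = 0.867 kJ/s
amphipods: 6.8/9.9 = 0.687 kJ/s
isopods: 9.3/18 = 0.517 kJ/s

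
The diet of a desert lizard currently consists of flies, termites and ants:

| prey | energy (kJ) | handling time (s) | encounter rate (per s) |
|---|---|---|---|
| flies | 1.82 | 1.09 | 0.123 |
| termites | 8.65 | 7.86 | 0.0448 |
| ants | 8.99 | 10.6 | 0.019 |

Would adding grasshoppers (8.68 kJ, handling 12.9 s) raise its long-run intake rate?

Intake rate on the current diet: R = (0.123×1.82 + 0.0448×8.65 + 0.019×8.99) / (1 + 0.123×1.09 + 0.0448×7.86 + 0.019×10.6) = 0.7822/1.688 = 0.4635 kJ/s.
grasshoppers: E/h = 8.68/12.9 = 0.6729 kJ/s.
0.6729 > 0.4635, so adding grasshoppers raises the average — include it.

Yes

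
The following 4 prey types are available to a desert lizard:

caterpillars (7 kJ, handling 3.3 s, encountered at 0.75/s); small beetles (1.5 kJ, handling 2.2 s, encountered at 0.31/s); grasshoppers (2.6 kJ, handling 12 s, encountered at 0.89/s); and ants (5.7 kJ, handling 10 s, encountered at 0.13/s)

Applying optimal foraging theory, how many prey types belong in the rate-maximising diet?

E/h in descending order: caterpillars 2.12, small beetles 0.682, ants 0.57, grasshoppers 0.217 kJ/s. The optimal diet is the largest prefix of this list for which every included type satisfies E_i/h_i > R on the types above it.
Rate on top 1: 1.511. small beetles: 0.682 < 1.511 → exclude; stop.
Optimal diet: caterpillars — 1 of 4 types.

1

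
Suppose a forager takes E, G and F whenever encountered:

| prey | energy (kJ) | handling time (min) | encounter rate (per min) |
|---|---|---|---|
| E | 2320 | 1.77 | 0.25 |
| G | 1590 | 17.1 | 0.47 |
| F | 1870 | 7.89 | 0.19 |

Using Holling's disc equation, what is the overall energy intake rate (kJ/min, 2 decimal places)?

R = Σλ_iE_i / (1 + Σλ_ih_i)
Numerator: 0.25×2320 + 0.47×1590 + 0.19×1870 = 1683
Denominator: 1 + 0.25×1.77 + 0.47×17.1 + 0.19×7.89 = 10.98
R = 1683/10.98 = 153.3 kJ/min

153.26 kJ/min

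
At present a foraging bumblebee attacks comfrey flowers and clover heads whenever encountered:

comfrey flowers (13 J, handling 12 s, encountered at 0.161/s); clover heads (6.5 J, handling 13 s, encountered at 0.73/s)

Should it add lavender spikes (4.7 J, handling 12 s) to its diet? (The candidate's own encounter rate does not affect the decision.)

Current rate: (0.161×13 + 0.73×6.5)/(1 + 0.161×12 + 0.73×13) = 0.5505 J/s.
Profitability of lavender spikes: 4.7/12 = 0.3917 J/s.
Since 0.3917 < R, time spent handling lavender spikes is better spent searching.

No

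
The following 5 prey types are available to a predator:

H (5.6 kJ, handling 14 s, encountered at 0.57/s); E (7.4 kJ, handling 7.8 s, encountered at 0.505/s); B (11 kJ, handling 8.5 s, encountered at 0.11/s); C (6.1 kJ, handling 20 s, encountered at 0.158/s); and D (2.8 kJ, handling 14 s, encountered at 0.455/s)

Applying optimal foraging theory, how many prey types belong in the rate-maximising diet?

Rank by E/h (kJ/s): B 1.29, E 0.949, H 0.4, C 0.305, D 0.2. Include each in turn until the next type's E/h falls below the running intake rate.
Rate on top 1: 0.6253. E: 0.949 > 0.6253 → include.
Rate on top 2: 0.8422. H: 0.4 < 0.8422 → exclude; stop.
Optimal diet: B, E — 2 of 5 types.

2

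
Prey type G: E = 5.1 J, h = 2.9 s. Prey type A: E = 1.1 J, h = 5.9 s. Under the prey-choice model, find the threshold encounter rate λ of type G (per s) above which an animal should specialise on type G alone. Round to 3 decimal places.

The zero-one rule: include type A iff E₂/h₂ > λE₁/(1+λh₁). Equality gives the switch point.
λE₁h₂ = E₂ + λE₂h₁ ⇒ λ = E₂/(E₁h₂ − E₂h₁) = 1.1/(30.09 − 3.19) = 0.04089 per s.

0.041 per s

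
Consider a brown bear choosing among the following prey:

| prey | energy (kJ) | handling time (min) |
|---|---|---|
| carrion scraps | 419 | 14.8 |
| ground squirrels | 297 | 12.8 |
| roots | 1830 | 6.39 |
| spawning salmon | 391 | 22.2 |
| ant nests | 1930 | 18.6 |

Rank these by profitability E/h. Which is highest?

In descending order of E/h:
roots: 1830/6.39 = 286 kJ/min
ant nests: 1930/18.6 = 104 kJ/min
carrion scraps: 419/14.8 = 28.3 kJ/min
ground squirrels: 297/12.8 = 23.2 kJ/min
spawning salmon: 391/22.2 = 17.6 kJ/min

roots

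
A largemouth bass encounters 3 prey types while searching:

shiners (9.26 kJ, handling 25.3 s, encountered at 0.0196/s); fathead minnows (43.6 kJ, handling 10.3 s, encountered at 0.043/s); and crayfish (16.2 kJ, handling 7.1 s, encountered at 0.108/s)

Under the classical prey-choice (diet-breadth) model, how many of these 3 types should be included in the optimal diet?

2

Rank by E/h (kJ/s): fathead minnows 4.23, crayfish 2.28, shiners 0.366. Include each in turn until the next type's E/h falls below the running intake rate.
Rate on top 1: 1.299. crayfish: 2.28 > 1.299 → include.
Rate on top 2: 1.64. shiners: 0.366 < 1.64 → exclude; stop.
Optimal diet: fathead minnows, crayfish — 2 of 3 types.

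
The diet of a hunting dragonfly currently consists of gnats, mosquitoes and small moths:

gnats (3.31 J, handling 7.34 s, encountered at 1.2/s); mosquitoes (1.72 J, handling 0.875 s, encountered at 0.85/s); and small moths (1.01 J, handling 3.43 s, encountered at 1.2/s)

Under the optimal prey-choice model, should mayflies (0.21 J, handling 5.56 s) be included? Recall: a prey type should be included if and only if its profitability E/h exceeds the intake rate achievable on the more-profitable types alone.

On gnats, mosquitoes and small moths alone, R = ΣλE/(1+Σλh) = 6.646/14.67 = 0.4531 J/s.
mayflies: E/h = 0.21/5.56 = 0.03777 J/s.
0.03777 < 0.4531, so adding mayflies would lower the average — exclude it.

No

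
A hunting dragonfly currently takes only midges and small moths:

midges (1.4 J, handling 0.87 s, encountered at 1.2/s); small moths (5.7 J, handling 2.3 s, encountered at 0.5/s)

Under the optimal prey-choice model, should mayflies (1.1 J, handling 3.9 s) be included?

Intake rate on the current diet: R = (1.2×1.4 + 0.5×5.7) / (1 + 1.2×0.87 + 0.5×2.3) = 4.53/3.194 = 1.418 J/s.
Profitability of mayflies: 1.1/3.9 = 0.2821 J/s.
Since 0.2821 < R, time spent handling mayflies is better spent searching.

No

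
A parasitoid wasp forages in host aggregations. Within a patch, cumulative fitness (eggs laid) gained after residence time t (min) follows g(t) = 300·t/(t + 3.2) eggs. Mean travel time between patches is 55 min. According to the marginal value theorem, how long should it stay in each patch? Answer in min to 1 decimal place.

By the marginal value theorem, leave when the instantaneous gain rate g'(t) equals the habitat-wide average g(t)/(T + t).
g'(t) = 300·3.2/(t + 3.2)². Setting 300·3.2/(t+3.2)² = 300t/[(t+3.2)(55+t)] gives 3.2(55+t) = t(t+3.2), so t² = 3.2×55 = 176.
t* = √176 = 13.27 min.

13.3 min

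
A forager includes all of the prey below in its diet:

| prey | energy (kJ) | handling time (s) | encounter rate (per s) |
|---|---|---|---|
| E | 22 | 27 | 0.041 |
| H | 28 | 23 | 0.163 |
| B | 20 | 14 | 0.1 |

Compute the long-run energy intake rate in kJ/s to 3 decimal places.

1.029 kJ/s

Energy encountered per unit search time: 0.041×22 + 0.163×28 + 0.1×20 = 7.466 kJ/s.
Handling time per unit search time: 0.041×27 + 0.163×23 + 0.1×14 = 6.256.
Rate = 7.466/(1 + 6.256) = 1.029 kJ/s.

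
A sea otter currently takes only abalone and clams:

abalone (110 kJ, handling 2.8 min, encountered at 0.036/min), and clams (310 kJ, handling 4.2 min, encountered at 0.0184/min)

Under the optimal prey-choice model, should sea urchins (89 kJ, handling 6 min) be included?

On abalone and clams alone, R = ΣλE/(1+Σλh) = 9.664/1.178 = 8.203 kJ/min.
sea urchins: E/h = 89/6 = 14.83 kJ/min.
Since 14.83 > R, including sea urchins increases the long-run rate.

Yes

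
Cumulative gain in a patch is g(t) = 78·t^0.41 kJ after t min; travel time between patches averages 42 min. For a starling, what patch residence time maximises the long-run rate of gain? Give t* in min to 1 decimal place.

Maximise g(t)/(T+t): set derivative to zero → g'(t)(T+t) = g(t).
g'(t) = 0.41·78·t^-0.59. Setting 0.41·78·t^-0.59 = 78·t^0.41/(42+t) gives 0.41(42+t) = t, so 0.59·t = 0.41×42.
t* = 0.41×42/0.59 = 29.19 min.

29.2 min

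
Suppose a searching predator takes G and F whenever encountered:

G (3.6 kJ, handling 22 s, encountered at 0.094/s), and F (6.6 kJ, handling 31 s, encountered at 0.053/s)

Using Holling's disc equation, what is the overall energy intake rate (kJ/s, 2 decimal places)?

0.15 kJ/s

R = Σλ_iE_i / (1 + Σλ_ih_i)
Numerator: 0.094×3.6 + 0.053×6.6 = 0.6882
Denominator: 1 + 0.094×22 + 0.053×31 = 4.711
R = 0.6882/4.711 = 0.1461 kJ/s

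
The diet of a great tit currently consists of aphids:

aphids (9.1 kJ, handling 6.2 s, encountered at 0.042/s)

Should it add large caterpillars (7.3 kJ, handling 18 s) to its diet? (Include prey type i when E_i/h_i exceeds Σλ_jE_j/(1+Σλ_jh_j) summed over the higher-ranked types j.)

Current rate: (0.042×9.1)/(1 + 0.042×6.2) = 0.3032 kJ/s.
Profitability of large caterpillars: 7.3/18 = 0.4056 kJ/s.
Since 0.4056 > R, including large caterpillars increases the long-run rate.

Yes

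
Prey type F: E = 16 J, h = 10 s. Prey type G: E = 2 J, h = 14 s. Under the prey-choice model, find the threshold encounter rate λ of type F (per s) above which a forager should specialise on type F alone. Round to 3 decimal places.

0.010 per s

Drop type G once their profitability E₂/h₂ falls below the rate achievable on type F alone: E₂/h₂ = λE₁/(1 + λh₁).
Solve for λ: λE₁h₂ = E₂(1 + λh₁) → λ(E₁h₂ − E₂h₁) = E₂ → λ = E₂/(E₁h₂ − E₂h₁).
λ = 2/(16×14 − 2×10) = 2/204 = 0.009804 per s.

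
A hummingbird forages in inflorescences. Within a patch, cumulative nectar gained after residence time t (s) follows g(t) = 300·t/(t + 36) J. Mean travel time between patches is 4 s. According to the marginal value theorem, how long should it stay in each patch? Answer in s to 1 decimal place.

12.0 s

Maximise g(t)/(T+t): set derivative to zero → g'(t)(T+t) = g(t).
g'(t) = 300·36/(t + 36)². Setting 300·36/(t+36)² = 300t/[(t+36)(4+t)] gives 36(4+t) = t(t+36), so t² = 36×4 = 144.
t* = √144 = 12 s.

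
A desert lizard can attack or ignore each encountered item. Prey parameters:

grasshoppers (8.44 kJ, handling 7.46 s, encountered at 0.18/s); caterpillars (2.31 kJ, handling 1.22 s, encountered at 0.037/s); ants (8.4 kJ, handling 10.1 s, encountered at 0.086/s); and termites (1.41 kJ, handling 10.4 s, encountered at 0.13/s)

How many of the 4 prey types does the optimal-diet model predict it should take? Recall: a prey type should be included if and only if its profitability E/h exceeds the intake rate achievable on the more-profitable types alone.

E/h in descending order: caterpillars 1.89, grasshoppers 1.13, ants 0.832, termites 0.136 kJ/s. The optimal diet is the largest prefix of this list for which every included type satisfies E_i/h_i > R on the types above it.
Rate on top 1: 0.08178. grasshoppers: 1.13 > 0.08178 → include.
Rate on top 2: 0.672. ants: 0.832 > 0.672 → include.
Rate on top 3: 0.7146. termites: 0.136 < 0.7146 → exclude; stop.
Optimal diet: caterpillars, grasshoppers, ants — 3 of 4 types.

3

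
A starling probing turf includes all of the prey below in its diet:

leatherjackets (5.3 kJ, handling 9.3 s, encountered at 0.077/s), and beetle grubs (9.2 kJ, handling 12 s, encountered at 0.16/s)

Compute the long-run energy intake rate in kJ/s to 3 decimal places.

Energy encountered per unit search time: 0.077×5.3 + 0.16×9.2 = 1.88 kJ/s.
Handling time per unit search time: 0.077×9.3 + 0.16×12 = 2.636.
Rate = 1.88/(1 + 2.636) = 0.5171 kJ/s.

0.517 kJ/s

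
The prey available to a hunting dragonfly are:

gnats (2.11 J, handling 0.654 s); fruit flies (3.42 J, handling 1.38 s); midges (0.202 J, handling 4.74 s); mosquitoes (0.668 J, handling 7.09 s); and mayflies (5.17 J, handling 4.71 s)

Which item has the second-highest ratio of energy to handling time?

fruit flies

In descending order of E/h:
gnats: 2.11/0.654 = 3.23 J/s
fruit flies: 3.42/1.38 = 2.48 J/s
mayflies: 5.17/4.71 = 1.1 J/s
mosquitoes: 0.668/7.09 = 0.0942 J/s
midges: 0.202/4.74 = 0.0426 J/s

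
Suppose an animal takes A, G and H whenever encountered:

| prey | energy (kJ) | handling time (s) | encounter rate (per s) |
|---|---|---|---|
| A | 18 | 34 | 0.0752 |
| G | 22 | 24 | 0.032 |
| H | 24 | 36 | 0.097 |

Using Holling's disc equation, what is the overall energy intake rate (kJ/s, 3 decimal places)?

Energy encountered per unit search time: 0.0752×18 + 0.032×22 + 0.097×24 = 4.386 kJ/s.
Handling time per unit search time: 0.0752×34 + 0.032×24 + 0.097×36 = 6.817.
Rate = 4.386/(1 + 6.817) = 0.561 kJ/s.

0.561 kJ/s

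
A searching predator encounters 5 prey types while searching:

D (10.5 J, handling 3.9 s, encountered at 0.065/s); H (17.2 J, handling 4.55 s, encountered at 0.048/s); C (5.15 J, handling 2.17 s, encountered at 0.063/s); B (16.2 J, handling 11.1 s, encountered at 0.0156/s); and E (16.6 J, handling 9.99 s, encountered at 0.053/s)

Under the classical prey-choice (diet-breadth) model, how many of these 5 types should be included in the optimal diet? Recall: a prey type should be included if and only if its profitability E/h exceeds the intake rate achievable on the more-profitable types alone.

E/h in descending order: H 3.78, D 2.69, C 2.37, E 1.66, B 1.46 J/s. The optimal diet is the largest prefix of this list for which every included type satisfies E_i/h_i > R on the types above it.
Rate on top 1: 0.6776. D: 2.69 > 0.6776 → include.
Rate on top 2: 1.025. C: 2.37 > 1.025 → include.
Rate on top 3: 1.139. E: 1.66 > 1.139 → include.
Rate on top 4: 1.269. B: 1.46 > 1.269 → include.
Optimal diet: H, D, C, E, B — 5 of 5 types.

5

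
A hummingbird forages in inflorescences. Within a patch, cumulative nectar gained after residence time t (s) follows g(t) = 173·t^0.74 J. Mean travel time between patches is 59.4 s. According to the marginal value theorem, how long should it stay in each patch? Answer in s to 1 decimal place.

169.1 s

By the marginal value theorem, leave when the instantaneous gain rate g'(t) equals the habitat-wide average g(t)/(T + t).
g'(t) = 0.74·173·t^-0.26. Setting 0.74·173·t^-0.26 = 173·t^0.74/(59.4+t) gives 0.74(59.4+t) = t, so 0.26·t = 0.74×59.4.
t* = 0.74×59.4/0.26 = 169.1 s.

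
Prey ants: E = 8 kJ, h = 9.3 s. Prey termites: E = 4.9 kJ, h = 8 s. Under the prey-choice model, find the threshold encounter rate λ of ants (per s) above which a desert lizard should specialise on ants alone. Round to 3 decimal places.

The zero-one rule: include termites iff E₂/h₂ > λE₁/(1+λh₁). Equality gives the switch point.
λE₁h₂ = E₂ + λE₂h₁ ⇒ λ = E₂/(E₁h₂ − E₂h₁) = 4.9/(64 − 45.57) = 0.2659 per s.

0.266 per s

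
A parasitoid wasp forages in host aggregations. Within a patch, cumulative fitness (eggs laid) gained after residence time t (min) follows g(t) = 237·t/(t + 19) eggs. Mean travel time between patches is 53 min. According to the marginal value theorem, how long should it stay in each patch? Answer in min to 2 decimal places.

Maximise g(t)/(T+t): set derivative to zero → g'(t)(T+t) = g(t).
g'(t) = 237·19/(t + 19)². Setting 237·19/(t+19)² = 237t/[(t+19)(53+t)] gives 19(53+t) = t(t+19), so t² = 19×53 = 1007.
t* = √1007 = 31.73 min.

31.73 min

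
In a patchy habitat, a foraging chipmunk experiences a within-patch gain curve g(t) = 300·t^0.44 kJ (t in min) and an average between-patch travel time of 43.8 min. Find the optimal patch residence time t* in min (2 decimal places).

34.41 min

Optimal t* satisfies g'(t*) = g(t*)/(T + t*).
g'(t) = 0.44·300·t^-0.56. Setting 0.44·300·t^-0.56 = 300·t^0.44/(43.8+t) gives 0.44(43.8+t) = t, so 0.56·t = 0.44×43.8.
t* = 0.44×43.8/0.56 = 34.41 min.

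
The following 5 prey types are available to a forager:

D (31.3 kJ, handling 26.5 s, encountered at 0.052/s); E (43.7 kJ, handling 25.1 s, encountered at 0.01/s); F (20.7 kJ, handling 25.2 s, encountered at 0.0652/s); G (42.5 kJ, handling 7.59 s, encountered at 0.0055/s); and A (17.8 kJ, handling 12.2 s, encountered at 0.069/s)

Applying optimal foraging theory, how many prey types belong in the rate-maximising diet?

E/h in descending order: G 5.6, E 1.74, A 1.46, D 1.18, F 0.821 kJ/s. The optimal diet is the largest prefix of this list for which every included type satisfies E_i/h_i > R on the types above it.
Rate on top 1: 0.2244. E: 1.74 > 0.2244 → include.
Rate on top 2: 0.5189. A: 1.46 > 0.5189 → include.
Rate on top 3: 0.8896. D: 1.18 > 0.8896 → include.
Rate on top 4: 1.004. F: 0.821 < 1.004 → exclude; stop.
Optimal diet: G, E, A, D — 4 of 5 types.

4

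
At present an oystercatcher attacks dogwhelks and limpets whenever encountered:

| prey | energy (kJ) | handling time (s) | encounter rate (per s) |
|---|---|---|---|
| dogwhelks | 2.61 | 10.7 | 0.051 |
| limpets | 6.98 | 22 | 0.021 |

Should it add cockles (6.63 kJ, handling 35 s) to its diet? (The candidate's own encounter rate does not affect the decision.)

Yes

Intake rate on the current diet: R = (0.051×2.61 + 0.021×6.98) / (1 + 0.051×10.7 + 0.021×22) = 0.2797/2.008 = 0.1393 kJ/s.
Profitability of cockles: 6.63/35 = 0.1894 kJ/s.
0.1894 > 0.1393, so adding cockles raises the average — include it.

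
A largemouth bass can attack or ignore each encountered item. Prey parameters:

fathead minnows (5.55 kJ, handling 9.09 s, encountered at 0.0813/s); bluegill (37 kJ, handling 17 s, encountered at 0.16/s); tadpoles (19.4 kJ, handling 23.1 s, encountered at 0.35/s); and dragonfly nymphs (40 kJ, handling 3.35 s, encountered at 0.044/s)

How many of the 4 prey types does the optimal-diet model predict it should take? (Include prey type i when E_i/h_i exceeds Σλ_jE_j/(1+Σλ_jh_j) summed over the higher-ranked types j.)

2

Profitabilities (E/h, kJ/s): dragonfly nymphs 11.9, bluegill 2.18, tadpoles 0.84, fathead minnows 0.611. Add prey in this order while the next type's profitability exceeds the intake rate on those already taken.
Rate on top 1: 1.534. bluegill: 2.18 > 1.534 → include.
Rate on top 2: 1.986. tadpoles: 0.84 < 1.986 → exclude; stop.
Optimal diet: dragonfly nymphs, bluegill — 2 of 4 types.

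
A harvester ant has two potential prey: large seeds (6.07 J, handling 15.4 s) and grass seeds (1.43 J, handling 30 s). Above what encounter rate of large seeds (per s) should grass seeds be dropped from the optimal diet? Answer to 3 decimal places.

The zero-one rule: include grass seeds iff E₂/h₂ > λE₁/(1+λh₁). Equality gives the switch point.
λE₁h₂ = E₂ + λE₂h₁ ⇒ λ = E₂/(E₁h₂ − E₂h₁) = 1.43/(182.1 − 22.02) = 0.008933 per s.

0.009 per s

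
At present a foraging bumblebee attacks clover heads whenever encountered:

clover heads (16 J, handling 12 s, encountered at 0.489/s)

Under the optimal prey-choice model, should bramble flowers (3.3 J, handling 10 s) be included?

Intake rate on the current diet: R = (0.489×16) / (1 + 0.489×12) = 7.824/6.868 = 1.139 J/s.
Profitability of bramble flowers: 3.3/10 = 0.33 J/s.
Since 0.33 < R, time spent handling bramble flowers is better spent searching.

No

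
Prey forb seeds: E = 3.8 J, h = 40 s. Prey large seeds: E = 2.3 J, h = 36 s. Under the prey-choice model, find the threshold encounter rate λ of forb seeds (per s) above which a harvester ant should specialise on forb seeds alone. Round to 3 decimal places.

0.051 per s

At the threshold, the rate on forb seeds alone equals the profitability of large seeds: λ·3.8/(1 + λ·40) = 2.3/36 = 0.06389.
Rearranging, λ(3.8 − 0.06389×40) = 0.06389, so λ = 0.06389/1.244 = 0.05134 per s.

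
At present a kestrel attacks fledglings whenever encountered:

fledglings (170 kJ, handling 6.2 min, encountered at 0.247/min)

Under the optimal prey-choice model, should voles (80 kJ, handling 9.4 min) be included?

No

On fledglings alone, R = ΣλE/(1+Σλh) = 41.99/2.531 = 16.59 kJ/min.
voles: E/h = 80/9.4 = 8.511 kJ/min.
Since 8.511 < R, time spent handling voles is better spent searching.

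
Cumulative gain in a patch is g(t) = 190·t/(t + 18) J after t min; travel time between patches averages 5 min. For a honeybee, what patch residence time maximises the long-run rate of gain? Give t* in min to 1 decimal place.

By the marginal value theorem, leave when the instantaneous gain rate g'(t) equals the habitat-wide average g(t)/(T + t).
g'(t) = 190·18/(t + 18)². Setting 190·18/(t+18)² = 190t/[(t+18)(5+t)] gives 18(5+t) = t(t+18), so t² = 18×5 = 90.
t* = √90 = 9.487 min.

9.5 min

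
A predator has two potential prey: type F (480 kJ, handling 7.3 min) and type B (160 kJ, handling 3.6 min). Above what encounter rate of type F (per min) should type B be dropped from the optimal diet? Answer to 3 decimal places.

0.286 per min

Drop type B once their profitability E₂/h₂ falls below the rate achievable on type F alone: E₂/h₂ = λE₁/(1 + λh₁).
Solve for λ: λE₁h₂ = E₂(1 + λh₁) → λ(E₁h₂ − E₂h₁) = E₂ → λ = E₂/(E₁h₂ − E₂h₁).
λ = 160/(480×3.6 − 160×7.3) = 160/560 = 0.2857 per min.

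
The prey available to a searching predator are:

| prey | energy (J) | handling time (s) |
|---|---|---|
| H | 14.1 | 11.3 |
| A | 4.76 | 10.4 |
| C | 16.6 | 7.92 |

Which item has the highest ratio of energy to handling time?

Profitability E/h (J/s): H = 14.1/11.3 = 1.25, A = 4.76/10.4 = 0.458, C = 16.6/7.92 = 2.1.
Ranked: C > H > A.

C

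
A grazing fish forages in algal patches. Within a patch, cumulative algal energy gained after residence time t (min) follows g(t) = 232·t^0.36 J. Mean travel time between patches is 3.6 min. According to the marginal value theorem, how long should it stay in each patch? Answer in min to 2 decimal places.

Optimal t* satisfies g'(t*) = g(t*)/(T + t*).
g'(t) = 0.36·232·t^-0.64. Setting 0.36·232·t^-0.64 = 232·t^0.36/(3.6+t) gives 0.36(3.6+t) = t, so 0.64·t = 0.36×3.6.
t* = 0.36×3.6/0.64 = 2.025 min.

2.02 min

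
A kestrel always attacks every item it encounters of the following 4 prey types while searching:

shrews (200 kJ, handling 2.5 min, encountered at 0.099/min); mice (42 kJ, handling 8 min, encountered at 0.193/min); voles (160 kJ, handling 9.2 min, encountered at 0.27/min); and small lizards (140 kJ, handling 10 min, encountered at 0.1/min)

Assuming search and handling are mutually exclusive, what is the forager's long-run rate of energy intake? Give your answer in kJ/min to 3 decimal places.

13.562 kJ/min

Energy encountered per unit search time: 0.099×200 + 0.193×42 + 0.27×160 + 0.1×140 = 85.11 kJ/min.
Handling time per unit search time: 0.099×2.5 + 0.193×8 + 0.27×9.2 + 0.1×10 = 5.276.
Rate = 85.11/(1 + 5.276) = 13.56 kJ/min.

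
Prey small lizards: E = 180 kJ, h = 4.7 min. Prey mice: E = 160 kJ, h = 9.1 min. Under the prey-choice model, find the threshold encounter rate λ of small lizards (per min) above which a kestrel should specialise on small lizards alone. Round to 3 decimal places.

At the threshold, the rate on small lizards alone equals the profitability of mice: λ·180/(1 + λ·4.7) = 160/9.1 = 17.58.
Rearranging, λ(180 − 17.58×4.7) = 17.58, so λ = 17.58/97.36 = 0.1806 per min.

0.181 per min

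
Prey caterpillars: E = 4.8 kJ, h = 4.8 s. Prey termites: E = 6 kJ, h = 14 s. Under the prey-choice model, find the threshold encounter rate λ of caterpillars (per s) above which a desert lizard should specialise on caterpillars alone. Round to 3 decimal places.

0.156 per s

At the threshold, the rate on caterpillars alone equals the profitability of termites: λ·4.8/(1 + λ·4.8) = 6/14 = 0.4286.
Rearranging, λ(4.8 − 0.4286×4.8) = 0.4286, so λ = 0.4286/2.743 = 0.1562 per s.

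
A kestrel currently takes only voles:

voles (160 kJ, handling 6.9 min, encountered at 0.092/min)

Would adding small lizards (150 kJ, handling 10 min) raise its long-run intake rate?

Current rate: (0.092×160)/(1 + 0.092×6.9) = 9.004 kJ/min.
small lizards: E/h = 150/10 = 15 kJ/min.
Since 15 > R, including small lizards increases the long-run rate.

Yes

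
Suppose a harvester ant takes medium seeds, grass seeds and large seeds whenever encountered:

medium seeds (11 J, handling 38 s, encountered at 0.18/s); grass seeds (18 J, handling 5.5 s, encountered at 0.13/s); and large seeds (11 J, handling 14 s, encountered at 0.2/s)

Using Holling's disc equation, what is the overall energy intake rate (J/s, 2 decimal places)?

R = Σλ_iE_i / (1 + Σλ_ih_i)
Numerator: 0.18×11 + 0.13×18 + 0.2×11 = 6.52
Denominator: 1 + 0.18×38 + 0.13×5.5 + 0.2×14 = 11.36
R = 6.52/11.36 = 0.5742 J/s

0.57 J/s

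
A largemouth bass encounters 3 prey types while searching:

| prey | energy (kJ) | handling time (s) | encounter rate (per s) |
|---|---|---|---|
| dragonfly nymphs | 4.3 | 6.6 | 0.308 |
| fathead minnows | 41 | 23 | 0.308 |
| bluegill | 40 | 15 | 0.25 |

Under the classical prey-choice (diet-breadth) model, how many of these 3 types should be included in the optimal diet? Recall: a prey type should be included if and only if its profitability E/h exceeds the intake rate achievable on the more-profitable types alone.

1

Profitabilities (E/h, kJ/s): bluegill 2.67, fathead minnows 1.78, dragonfly nymphs 0.652. Add prey in this order while the next type's profitability exceeds the intake rate on those already taken.
Rate on top 1: 2.105. fathead minnows: 1.78 < 2.105 → exclude; stop.
Optimal diet: bluegill — 1 of 3 types.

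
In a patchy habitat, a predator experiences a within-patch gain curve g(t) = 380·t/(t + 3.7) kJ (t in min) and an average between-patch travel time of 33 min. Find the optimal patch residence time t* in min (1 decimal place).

11.0 min

Optimal t* satisfies g'(t*) = g(t*)/(T + t*).
g'(t) = 380·3.7/(t + 3.7)². Setting 380·3.7/(t+3.7)² = 380t/[(t+3.7)(33+t)] gives 3.7(33+t) = t(t+3.7), so t² = 3.7×33 = 122.1.
t* = √122.1 = 11.05 min.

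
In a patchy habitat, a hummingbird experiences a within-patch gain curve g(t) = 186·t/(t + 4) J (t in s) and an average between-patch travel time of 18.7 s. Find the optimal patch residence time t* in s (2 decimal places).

Optimal t* satisfies g'(t*) = g(t*)/(T + t*).
g'(t) = 186·4/(t + 4)². Setting 186·4/(t+4)² = 186t/[(t+4)(18.7+t)] gives 4(18.7+t) = t(t+4), so t² = 4×18.7 = 74.8.
t* = √74.8 = 8.649 s.

8.65 s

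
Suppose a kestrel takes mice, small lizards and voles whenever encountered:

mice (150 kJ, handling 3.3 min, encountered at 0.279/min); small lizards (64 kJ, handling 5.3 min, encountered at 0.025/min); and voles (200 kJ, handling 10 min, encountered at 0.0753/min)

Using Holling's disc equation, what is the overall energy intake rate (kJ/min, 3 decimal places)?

20.850 kJ/min

R = Σλ_iE_i / (1 + Σλ_ih_i)
Numerator: 0.279×150 + 0.025×64 + 0.0753×200 = 58.51
Denominator: 1 + 0.279×3.3 + 0.025×5.3 + 0.0753×10 = 2.806
R = 58.51/2.806 = 20.85 kJ/min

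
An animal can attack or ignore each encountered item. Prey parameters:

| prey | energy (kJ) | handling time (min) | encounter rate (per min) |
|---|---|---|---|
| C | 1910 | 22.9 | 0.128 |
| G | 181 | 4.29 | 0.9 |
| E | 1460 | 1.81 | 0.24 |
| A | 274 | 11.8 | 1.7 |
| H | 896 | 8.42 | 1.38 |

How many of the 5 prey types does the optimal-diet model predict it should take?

1

Profitabilities (E/h, kJ/min): E 807, H 106, C 83.4, G 42.2, A 23.2. Add prey in this order while the next type's profitability exceeds the intake rate on those already taken.
Rate on top 1: 244.3. H: 106 < 244.3 → exclude; stop.
Optimal diet: E — 1 of 5 types.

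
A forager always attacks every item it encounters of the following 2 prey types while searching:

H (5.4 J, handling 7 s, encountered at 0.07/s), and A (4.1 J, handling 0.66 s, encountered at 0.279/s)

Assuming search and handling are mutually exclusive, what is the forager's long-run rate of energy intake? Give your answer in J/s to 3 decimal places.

R = (0.07×5.4 + 0.279×4.1) / (1 + 0.07×7 + 0.279×0.66) = 1.522/1.674 = 0.9091 J/s.

0.909 J/s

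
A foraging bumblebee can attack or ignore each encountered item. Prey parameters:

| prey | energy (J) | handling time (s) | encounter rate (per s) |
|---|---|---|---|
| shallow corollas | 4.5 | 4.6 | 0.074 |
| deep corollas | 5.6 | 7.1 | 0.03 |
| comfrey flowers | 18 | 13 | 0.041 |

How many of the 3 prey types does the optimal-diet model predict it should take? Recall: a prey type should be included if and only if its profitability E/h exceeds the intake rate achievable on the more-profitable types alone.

Profitabilities (E/h, J/s): comfrey flowers 1.38, shallow corollas 0.978, deep corollas 0.789. Add prey in this order while the next type's profitability exceeds the intake rate on those already taken.
Rate on top 1: 0.4814. shallow corollas: 0.978 > 0.4814 → include.
Rate on top 2: 0.5717. deep corollas: 0.789 > 0.5717 → include.
Optimal diet: comfrey flowers, shallow corollas, deep corollas — 3 of 3 types.

3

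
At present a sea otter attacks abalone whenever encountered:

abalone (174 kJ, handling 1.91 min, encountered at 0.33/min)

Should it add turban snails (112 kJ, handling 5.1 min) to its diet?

Current rate: (0.33×174)/(1 + 0.33×1.91) = 35.22 kJ/min.
Profitability of turban snails: 112/5.1 = 21.96 kJ/min.
Since 21.96 < R, time spent handling turban snails is better spent searching.

No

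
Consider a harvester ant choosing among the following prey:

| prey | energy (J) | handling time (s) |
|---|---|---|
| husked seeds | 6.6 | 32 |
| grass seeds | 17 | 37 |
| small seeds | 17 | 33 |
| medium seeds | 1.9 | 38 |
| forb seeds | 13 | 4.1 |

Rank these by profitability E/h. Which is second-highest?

Profitability E/h (J/s): husked seeds = 6.6/32 = 0.206, grass seeds = 17/37 = 0.459, small seeds = 17/33 = 0.515, medium seeds = 1.9/38 = 0.05, forb seeds = 13/4.1 = 3.17.
Ranked: forb seeds > small seeds > grass seeds > husked seeds > medium seeds.

small seeds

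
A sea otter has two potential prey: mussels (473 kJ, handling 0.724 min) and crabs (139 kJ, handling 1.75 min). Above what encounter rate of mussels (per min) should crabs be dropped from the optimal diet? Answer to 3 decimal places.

At the threshold, the rate on mussels alone equals the profitability of crabs: λ·473/(1 + λ·0.724) = 139/1.75 = 79.43.
Rearranging, λ(473 − 79.43×0.724) = 79.43, so λ = 79.43/415.5 = 0.1912 per min.

0.191 per min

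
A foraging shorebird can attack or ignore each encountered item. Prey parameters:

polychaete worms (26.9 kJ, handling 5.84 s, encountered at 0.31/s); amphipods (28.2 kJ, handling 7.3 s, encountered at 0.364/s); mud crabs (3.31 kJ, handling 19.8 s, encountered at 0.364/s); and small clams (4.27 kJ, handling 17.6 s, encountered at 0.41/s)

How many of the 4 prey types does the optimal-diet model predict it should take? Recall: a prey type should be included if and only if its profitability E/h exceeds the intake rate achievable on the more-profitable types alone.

Rank by E/h (kJ/s): polychaete worms 4.61, amphipods 3.86, small clams 0.243, mud crabs 0.167. Include each in turn until the next type's E/h falls below the running intake rate.
Rate on top 1: 2.967. amphipods: 3.86 > 2.967 → include.
Rate on top 2: 3.403. small clams: 0.243 < 3.403 → exclude; stop.
Optimal diet: polychaete worms, amphipods — 2 of 4 types.

2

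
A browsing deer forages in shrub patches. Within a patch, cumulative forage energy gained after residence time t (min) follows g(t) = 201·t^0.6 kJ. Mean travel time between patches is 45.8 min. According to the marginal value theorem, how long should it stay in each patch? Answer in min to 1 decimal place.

Optimal t* satisfies g'(t*) = g(t*)/(T + t*).
g'(t) = 0.6·201·t^-0.4. Setting 0.6·201·t^-0.4 = 201·t^0.6/(45.8+t) gives 0.6(45.8+t) = t, so 0.40·t = 0.6×45.8.
t* = 0.6×45.8/0.40 = 68.7 min.

68.7 min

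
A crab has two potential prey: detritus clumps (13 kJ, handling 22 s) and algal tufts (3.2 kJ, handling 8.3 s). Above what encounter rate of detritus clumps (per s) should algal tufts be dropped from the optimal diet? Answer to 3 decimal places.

0.085 per s

The zero-one rule: include algal tufts iff E₂/h₂ > λE₁/(1+λh₁). Equality gives the switch point.
λE₁h₂ = E₂ + λE₂h₁ ⇒ λ = E₂/(E₁h₂ − E₂h₁) = 3.2/(107.9 − 70.4) = 0.08533 per s.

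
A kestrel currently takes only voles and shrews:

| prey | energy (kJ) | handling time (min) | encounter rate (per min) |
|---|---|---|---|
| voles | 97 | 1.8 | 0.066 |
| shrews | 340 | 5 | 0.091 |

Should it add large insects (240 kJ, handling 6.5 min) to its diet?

Current rate: (0.066×97 + 0.091×340)/(1 + 0.066×1.8 + 0.091×5) = 23.73 kJ/min.
large insects: E/h = 240/6.5 = 36.92 kJ/min.
36.92 > 23.73, so adding large insects raises the average — include it.

Yes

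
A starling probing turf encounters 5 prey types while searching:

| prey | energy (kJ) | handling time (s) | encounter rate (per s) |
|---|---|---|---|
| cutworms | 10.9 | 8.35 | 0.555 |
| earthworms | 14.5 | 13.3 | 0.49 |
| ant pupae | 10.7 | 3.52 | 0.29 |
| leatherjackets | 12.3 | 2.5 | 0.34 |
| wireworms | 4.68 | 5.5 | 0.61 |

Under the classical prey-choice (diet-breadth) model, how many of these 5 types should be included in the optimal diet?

2

Profitabilities (E/h, kJ/s): leatherjackets 4.92, ant pupae 3.04, cutworms 1.31, earthworms 1.09, wireworms 0.851. Add prey in this order while the next type's profitability exceeds the intake rate on those already taken.
Rate on top 1: 2.261. ant pupae: 3.04 > 2.261 → include.
Rate on top 2: 2.538. cutworms: 1.31 < 2.538 → exclude; stop.
Optimal diet: leatherjackets, ant pupae — 2 of 5 types.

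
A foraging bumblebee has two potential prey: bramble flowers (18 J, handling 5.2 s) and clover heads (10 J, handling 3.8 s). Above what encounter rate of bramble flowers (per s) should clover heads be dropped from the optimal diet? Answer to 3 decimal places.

0.610 per s

The zero-one rule: include clover heads iff E₂/h₂ > λE₁/(1+λh₁). Equality gives the switch point.
λE₁h₂ = E₂ + λE₂h₁ ⇒ λ = E₂/(E₁h₂ − E₂h₁) = 10/(68.4 − 52) = 0.6098 per s.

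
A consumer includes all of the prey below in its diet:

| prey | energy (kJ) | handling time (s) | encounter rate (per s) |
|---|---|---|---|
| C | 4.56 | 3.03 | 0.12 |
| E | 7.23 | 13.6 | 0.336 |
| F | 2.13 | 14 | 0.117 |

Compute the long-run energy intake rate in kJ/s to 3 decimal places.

R = Σλ_iE_i / (1 + Σλ_ih_i)
Numerator: 0.12×4.56 + 0.336×7.23 + 0.117×2.13 = 3.226
Denominator: 1 + 0.12×3.03 + 0.336×13.6 + 0.117×14 = 7.571
R = 3.226/7.571 = 0.426 kJ/s

0.426 kJ/s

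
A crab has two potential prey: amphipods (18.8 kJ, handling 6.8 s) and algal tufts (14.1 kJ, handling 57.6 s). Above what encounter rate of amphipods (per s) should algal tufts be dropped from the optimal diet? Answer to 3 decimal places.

0.014 per s

The zero-one rule: include algal tufts iff E₂/h₂ > λE₁/(1+λh₁). Equality gives the switch point.
λE₁h₂ = E₂ + λE₂h₁ ⇒ λ = E₂/(E₁h₂ − E₂h₁) = 14.1/(1083 − 95.88) = 0.01429 per s.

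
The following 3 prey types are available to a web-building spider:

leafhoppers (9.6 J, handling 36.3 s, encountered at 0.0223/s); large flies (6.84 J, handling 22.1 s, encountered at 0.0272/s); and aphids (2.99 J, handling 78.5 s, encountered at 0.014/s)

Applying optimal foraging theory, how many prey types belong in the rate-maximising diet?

E/h in descending order: large flies 0.31, leafhoppers 0.264, aphids 0.0381 J/s. The optimal diet is the largest prefix of this list for which every included type satisfies E_i/h_i > R on the types above it.
Rate on top 1: 0.1162. leafhoppers: 0.264 > 0.1162 → include.
Rate on top 2: 0.166. aphids: 0.0381 < 0.166 → exclude; stop.
Optimal diet: large flies, leafhoppers — 2 of 3 types.

2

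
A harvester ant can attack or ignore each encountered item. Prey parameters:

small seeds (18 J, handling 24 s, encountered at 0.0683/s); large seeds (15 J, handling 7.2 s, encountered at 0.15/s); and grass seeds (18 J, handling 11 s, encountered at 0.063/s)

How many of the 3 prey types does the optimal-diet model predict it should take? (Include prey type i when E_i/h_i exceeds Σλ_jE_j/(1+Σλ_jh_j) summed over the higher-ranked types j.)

Rank by E/h (J/s): large seeds 2.08, grass seeds 1.64, small seeds 0.75. Include each in turn until the next type's E/h falls below the running intake rate.
Rate on top 1: 1.082. grass seeds: 1.64 > 1.082 → include.
Rate on top 2: 1.22. small seeds: 0.75 < 1.22 → exclude; stop.
Optimal diet: large seeds, grass seeds — 2 of 3 types.

2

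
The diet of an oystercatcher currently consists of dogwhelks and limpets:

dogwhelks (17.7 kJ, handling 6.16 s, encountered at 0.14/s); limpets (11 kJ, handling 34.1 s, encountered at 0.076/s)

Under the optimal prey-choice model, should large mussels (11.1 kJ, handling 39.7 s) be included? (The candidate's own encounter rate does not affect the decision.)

No

On dogwhelks and limpets alone, R = ΣλE/(1+Σλh) = 3.314/4.454 = 0.7441 kJ/s.
large mussels: E/h = 11.1/39.7 = 0.2796 kJ/s.
Since 0.2796 < R, time spent handling large mussels is better spent searching.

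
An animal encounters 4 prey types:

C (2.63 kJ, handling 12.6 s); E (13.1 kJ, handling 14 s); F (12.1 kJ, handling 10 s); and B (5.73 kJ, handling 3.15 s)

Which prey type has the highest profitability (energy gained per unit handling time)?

Profitability E/h (kJ/s): C = 2.63/12.6 = 0.209, E = 13.1/14 = 0.936, F = 12.1/10 = 1.21, B = 5.73/3.15 = 1.82.
Ranked: B > F > E > C.

B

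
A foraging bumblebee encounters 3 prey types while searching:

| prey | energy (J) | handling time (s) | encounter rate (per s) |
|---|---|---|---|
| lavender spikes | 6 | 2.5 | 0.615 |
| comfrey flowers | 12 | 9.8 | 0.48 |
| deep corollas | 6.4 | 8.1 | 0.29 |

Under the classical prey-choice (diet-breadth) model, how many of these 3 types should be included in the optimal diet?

Profitabilities (E/h, J/s): lavender spikes 2.4, comfrey flowers 1.22, deep corollas 0.79. Add prey in this order while the next type's profitability exceeds the intake rate on those already taken.
Rate on top 1: 1.454. comfrey flowers: 1.22 < 1.454 → exclude; stop.
Optimal diet: lavender spikes — 1 of 3 types.

1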